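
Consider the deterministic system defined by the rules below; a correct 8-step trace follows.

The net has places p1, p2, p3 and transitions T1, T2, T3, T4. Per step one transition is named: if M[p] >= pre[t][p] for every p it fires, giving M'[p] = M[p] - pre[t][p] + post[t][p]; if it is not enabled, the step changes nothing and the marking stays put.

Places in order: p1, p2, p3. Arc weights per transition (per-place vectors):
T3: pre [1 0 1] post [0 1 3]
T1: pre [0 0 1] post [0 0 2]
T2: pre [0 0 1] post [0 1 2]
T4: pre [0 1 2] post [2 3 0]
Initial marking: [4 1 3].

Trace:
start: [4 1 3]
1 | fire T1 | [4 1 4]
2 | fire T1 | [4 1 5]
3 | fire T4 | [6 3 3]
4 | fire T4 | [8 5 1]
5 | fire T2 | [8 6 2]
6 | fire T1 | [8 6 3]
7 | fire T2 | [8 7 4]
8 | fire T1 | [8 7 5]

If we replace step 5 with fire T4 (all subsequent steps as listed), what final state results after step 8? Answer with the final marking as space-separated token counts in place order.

8 6 4

(re-executing from step 5 with the substitution; state before step 5: [8 5 1])
5 | fire T4 | [8 5 1]
6 | fire T1 | [8 5 2]
7 | fire T2 | [8 6 3]
8 | fire T1 | [8 6 4]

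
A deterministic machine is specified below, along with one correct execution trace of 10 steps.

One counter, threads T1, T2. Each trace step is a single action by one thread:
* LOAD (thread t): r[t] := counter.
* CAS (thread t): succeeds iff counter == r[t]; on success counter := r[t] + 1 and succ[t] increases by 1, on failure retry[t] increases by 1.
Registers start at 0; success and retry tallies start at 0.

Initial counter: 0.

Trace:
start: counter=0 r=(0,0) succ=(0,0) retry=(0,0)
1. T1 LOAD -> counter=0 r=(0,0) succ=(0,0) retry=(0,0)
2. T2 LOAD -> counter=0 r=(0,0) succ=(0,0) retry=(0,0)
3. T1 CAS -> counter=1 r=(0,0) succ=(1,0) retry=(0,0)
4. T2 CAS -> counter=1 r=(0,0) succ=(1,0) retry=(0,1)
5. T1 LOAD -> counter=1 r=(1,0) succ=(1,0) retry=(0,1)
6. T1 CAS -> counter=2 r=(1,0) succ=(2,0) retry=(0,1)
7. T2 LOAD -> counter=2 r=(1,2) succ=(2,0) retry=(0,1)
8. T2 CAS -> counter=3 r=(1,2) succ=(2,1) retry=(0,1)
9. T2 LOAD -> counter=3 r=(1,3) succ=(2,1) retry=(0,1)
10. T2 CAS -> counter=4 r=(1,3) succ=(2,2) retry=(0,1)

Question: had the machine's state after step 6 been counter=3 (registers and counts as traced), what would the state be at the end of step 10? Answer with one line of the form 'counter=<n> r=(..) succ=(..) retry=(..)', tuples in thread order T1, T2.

counter=5 r=(1,4) succ=(2,2) retry=(0,1)

state after step 6 := counter=3 r=(1,0) succ=(2,0) retry=(0,1)
7. T2 LOAD -> counter=3 r=(1,3) succ=(2,0) retry=(0,1)
8. T2 CAS -> counter=4 r=(1,3) succ=(2,1) retry=(0,1)
9. T2 LOAD -> counter=4 r=(1,4) succ=(2,1) retry=(0,1)
10. T2 CAS -> counter=5 r=(1,4) succ=(2,2) retry=(0,1)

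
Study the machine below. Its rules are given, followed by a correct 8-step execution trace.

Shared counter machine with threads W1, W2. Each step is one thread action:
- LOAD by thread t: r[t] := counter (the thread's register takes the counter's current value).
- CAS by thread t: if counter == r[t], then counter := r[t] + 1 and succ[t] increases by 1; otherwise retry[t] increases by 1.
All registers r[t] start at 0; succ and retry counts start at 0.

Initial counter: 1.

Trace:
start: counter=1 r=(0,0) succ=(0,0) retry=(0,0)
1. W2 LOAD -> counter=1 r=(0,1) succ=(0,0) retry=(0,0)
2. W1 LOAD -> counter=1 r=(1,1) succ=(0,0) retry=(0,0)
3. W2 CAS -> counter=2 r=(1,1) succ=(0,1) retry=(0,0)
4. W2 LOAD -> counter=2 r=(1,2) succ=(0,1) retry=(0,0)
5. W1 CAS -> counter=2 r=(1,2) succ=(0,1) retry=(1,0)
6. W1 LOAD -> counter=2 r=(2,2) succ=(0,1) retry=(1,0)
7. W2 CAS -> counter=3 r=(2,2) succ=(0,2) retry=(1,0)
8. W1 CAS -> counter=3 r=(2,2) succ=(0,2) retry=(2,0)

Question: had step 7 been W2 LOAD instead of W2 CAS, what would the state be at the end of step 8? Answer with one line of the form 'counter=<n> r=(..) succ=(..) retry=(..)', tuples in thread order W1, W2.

(re-executing from step 7 with the substitution; state before step 7: counter=2 r=(2,2) succ=(0,1) retry=(1,0))
7. W2 LOAD -> counter=2 r=(2,2) succ=(0,1) retry=(1,0)
8. W1 CAS -> counter=3 r=(2,2) succ=(1,1) retry=(1,0)

counter=3 r=(2,2) succ=(1,1) retry=(1,0)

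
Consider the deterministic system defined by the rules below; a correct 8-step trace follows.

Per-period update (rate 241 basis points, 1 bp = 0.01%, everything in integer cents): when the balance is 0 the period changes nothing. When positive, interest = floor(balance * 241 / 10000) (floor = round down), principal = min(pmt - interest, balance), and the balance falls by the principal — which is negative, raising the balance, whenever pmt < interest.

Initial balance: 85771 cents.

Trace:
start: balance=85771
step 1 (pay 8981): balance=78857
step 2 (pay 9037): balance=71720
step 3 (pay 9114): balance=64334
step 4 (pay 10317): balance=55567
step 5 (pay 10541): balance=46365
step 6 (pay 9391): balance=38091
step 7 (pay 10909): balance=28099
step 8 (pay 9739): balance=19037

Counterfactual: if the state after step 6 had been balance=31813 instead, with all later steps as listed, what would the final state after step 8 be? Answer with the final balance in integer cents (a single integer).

12453

state after step 6 := balance=31813
step 7 (pay 10909): balance=21670
step 8 (pay 9739): balance=12453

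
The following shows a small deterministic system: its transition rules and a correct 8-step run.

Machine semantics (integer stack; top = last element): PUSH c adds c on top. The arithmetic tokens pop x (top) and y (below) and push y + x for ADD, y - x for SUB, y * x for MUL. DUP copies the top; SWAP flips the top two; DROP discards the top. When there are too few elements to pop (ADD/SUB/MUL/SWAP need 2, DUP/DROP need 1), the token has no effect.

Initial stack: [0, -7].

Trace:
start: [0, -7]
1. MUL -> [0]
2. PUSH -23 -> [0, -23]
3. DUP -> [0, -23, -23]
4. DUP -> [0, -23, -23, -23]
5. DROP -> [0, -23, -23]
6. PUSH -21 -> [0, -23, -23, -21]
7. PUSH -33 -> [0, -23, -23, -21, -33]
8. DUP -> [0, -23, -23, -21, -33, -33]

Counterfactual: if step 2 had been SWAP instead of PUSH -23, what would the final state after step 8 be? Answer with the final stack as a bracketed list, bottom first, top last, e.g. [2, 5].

(re-executing from step 2 with the substitution; state before step 2: [0])
2. SWAP -> [0]
3. DUP -> [0, 0]
4. DUP -> [0, 0, 0]
5. DROP -> [0, 0]
6. PUSH -21 -> [0, 0, -21]
7. PUSH -33 -> [0, 0, -21, -33]
8. DUP -> [0, 0, -21, -33, -33]

[0, 0, -21, -33, -33]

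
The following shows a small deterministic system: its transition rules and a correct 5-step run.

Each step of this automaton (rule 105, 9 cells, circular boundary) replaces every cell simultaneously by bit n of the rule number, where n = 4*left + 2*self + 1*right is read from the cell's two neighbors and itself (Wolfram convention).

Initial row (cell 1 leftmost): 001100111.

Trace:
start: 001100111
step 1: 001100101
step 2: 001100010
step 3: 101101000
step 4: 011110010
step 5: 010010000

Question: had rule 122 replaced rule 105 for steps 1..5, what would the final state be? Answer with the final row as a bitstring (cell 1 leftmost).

(re-executing steps 1..5 under rule 122; state before step 1: 001100111)
step 1: 111111101
step 2: 000000111
step 3: 100001101
step 4: 110011111
step 5: 011110000

011110000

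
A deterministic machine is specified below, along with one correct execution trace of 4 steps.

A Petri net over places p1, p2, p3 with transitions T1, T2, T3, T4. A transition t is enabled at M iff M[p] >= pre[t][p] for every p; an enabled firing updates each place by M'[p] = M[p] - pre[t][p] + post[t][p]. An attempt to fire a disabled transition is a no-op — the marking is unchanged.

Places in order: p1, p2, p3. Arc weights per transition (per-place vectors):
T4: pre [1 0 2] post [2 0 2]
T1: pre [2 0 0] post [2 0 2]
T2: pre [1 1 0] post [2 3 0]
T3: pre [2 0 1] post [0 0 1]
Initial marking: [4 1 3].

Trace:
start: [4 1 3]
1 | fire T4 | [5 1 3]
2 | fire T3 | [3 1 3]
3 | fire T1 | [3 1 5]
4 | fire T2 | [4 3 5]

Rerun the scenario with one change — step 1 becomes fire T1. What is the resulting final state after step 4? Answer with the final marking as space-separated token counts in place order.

3 3 7

(re-executing from step 1 with the substitution; state before step 1: [4 1 3])
1 | fire T1 | [4 1 5]
2 | fire T3 | [2 1 5]
3 | fire T1 | [2 1 7]
4 | fire T2 | [3 3 7]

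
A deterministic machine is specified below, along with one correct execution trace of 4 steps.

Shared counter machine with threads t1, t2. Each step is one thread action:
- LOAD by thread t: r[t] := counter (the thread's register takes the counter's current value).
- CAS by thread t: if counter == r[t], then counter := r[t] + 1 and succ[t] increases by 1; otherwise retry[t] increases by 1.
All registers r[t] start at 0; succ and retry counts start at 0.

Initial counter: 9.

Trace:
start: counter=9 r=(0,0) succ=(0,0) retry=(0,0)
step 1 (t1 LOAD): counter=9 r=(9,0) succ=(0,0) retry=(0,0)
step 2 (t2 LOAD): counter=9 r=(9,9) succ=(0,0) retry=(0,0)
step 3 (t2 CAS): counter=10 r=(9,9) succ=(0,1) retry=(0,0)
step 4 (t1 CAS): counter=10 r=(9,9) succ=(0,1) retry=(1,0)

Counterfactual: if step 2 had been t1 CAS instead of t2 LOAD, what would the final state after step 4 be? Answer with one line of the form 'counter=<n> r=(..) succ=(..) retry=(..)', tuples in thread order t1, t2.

(re-executing from step 2 with the substitution; state before step 2: counter=9 r=(9,0) succ=(0,0) retry=(0,0))
step 2 (t1 CAS): counter=10 r=(9,0) succ=(1,0) retry=(0,0)
step 3 (t2 CAS): counter=10 r=(9,0) succ=(1,0) retry=(0,1)
step 4 (t1 CAS): counter=10 r=(9,0) succ=(1,0) retry=(1,1)

counter=10 r=(9,0) succ=(1,0) retry=(1,1)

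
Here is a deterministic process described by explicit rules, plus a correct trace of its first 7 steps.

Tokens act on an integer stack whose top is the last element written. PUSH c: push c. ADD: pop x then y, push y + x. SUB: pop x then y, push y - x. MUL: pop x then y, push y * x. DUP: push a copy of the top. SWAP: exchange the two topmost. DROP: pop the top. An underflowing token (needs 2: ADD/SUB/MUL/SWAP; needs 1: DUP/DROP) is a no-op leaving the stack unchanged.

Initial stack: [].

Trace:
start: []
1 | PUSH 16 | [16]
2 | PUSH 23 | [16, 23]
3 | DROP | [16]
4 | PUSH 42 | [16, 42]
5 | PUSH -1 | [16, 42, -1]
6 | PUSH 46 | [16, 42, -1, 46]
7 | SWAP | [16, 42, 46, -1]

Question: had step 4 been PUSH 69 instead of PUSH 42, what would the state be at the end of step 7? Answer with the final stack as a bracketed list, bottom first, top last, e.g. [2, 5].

(re-executing from step 4 with the substitution; state before step 4: [16])
4 | PUSH 69 | [16, 69]
5 | PUSH -1 | [16, 69, -1]
6 | PUSH 46 | [16, 69, -1, 46]
7 | SWAP | [16, 69, 46, -1]

[16, 69, 46, -1]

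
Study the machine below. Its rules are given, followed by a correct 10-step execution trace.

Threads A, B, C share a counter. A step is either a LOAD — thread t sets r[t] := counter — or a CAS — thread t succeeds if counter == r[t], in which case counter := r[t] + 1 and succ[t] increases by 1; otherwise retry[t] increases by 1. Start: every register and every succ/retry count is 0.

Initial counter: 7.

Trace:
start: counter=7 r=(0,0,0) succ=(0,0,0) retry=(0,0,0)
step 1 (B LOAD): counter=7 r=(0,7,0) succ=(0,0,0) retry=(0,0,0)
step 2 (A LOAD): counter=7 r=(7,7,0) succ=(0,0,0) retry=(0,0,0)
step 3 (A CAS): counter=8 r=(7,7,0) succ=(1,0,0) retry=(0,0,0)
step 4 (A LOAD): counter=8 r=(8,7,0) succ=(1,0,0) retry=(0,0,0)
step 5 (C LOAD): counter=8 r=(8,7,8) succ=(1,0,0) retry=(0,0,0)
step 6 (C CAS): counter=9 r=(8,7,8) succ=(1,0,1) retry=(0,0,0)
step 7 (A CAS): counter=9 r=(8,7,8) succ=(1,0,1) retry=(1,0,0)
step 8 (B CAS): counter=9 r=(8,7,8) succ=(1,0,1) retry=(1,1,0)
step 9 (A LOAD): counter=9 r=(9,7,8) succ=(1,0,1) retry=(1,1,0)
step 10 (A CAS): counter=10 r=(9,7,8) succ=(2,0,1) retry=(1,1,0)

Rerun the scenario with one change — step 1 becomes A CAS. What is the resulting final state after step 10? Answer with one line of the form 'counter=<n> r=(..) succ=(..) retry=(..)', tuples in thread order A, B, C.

(re-executing from step 1 with the substitution; state before step 1: counter=7 r=(0,0,0) succ=(0,0,0) retry=(0,0,0))
step 1 (A CAS): counter=7 r=(0,0,0) succ=(0,0,0) retry=(1,0,0)
step 2 (A LOAD): counter=7 r=(7,0,0) succ=(0,0,0) retry=(1,0,0)
step 3 (A CAS): counter=8 r=(7,0,0) succ=(1,0,0) retry=(1,0,0)
step 4 (A LOAD): counter=8 r=(8,0,0) succ=(1,0,0) retry=(1,0,0)
step 5 (C LOAD): counter=8 r=(8,0,8) succ=(1,0,0) retry=(1,0,0)
step 6 (C CAS): counter=9 r=(8,0,8) succ=(1,0,1) retry=(1,0,0)
step 7 (A CAS): counter=9 r=(8,0,8) succ=(1,0,1) retry=(2,0,0)
step 8 (B CAS): counter=9 r=(8,0,8) succ=(1,0,1) retry=(2,1,0)
step 9 (A LOAD): counter=9 r=(9,0,8) succ=(1,0,1) retry=(2,1,0)
step 10 (A CAS): counter=10 r=(9,0,8) succ=(2,0,1) retry=(2,1,0)

counter=10 r=(9,0,8) succ=(2,0,1) retry=(2,1,0)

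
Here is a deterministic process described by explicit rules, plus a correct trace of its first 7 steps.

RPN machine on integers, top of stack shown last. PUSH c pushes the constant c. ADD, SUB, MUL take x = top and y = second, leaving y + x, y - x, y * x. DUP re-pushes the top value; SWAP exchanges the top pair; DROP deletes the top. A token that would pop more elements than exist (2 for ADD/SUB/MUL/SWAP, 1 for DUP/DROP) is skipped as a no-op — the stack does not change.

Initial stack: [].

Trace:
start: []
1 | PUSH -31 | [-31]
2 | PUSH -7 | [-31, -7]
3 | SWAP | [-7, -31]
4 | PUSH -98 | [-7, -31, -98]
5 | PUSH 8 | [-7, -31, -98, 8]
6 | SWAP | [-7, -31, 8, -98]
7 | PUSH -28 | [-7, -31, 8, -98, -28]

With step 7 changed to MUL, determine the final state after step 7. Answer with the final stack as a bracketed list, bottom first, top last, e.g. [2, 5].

[-7, -31, -784]

(re-executing from step 7 with the substitution; state before step 7: [-7, -31, 8, -98])
7 | MUL | [-7, -31, -784]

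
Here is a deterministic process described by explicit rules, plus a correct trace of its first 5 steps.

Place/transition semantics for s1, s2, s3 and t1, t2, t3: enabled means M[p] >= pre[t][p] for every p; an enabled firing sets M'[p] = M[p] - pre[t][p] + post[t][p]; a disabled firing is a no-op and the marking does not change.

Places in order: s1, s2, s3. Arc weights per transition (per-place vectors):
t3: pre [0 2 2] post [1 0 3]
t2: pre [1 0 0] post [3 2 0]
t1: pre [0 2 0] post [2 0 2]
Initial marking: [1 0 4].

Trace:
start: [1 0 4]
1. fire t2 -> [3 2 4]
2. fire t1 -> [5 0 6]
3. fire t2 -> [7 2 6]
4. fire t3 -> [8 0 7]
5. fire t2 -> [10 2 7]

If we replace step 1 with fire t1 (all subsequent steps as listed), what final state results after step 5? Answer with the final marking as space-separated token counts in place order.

6 2 5

(re-executing from step 1 with the substitution; state before step 1: [1 0 4])
1. fire t1 -> [1 0 4]
2. fire t1 -> [1 0 4]
3. fire t2 -> [3 2 4]
4. fire t3 -> [4 0 5]
5. fire t2 -> [6 2 5]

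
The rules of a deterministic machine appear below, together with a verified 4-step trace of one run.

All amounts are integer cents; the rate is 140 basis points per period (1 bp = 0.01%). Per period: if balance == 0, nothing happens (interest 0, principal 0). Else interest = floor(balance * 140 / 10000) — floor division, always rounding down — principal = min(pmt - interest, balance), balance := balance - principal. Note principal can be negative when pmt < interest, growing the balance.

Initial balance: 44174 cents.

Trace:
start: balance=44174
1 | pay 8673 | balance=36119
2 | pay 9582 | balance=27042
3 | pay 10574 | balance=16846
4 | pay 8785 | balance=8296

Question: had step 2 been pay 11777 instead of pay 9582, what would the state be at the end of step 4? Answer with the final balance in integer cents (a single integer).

(re-executing from step 2 with the substitution; state before step 2: balance=36119)
2 | pay 11777 | balance=24847
3 | pay 10574 | balance=14620
4 | pay 8785 | balance=6039

6039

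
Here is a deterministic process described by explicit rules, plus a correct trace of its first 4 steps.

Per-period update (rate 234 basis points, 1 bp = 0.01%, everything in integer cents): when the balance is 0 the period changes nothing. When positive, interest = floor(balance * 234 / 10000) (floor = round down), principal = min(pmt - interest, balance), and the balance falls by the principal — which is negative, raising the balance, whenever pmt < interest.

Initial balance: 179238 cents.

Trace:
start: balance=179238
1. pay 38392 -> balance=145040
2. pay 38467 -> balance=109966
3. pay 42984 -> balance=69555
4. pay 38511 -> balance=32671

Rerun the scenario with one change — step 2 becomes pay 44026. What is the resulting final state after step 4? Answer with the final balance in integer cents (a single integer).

26849

(re-executing from step 2 with the substitution; state before step 2: balance=145040)
2. pay 44026 -> balance=104407
3. pay 42984 -> balance=63866
4. pay 38511 -> balance=26849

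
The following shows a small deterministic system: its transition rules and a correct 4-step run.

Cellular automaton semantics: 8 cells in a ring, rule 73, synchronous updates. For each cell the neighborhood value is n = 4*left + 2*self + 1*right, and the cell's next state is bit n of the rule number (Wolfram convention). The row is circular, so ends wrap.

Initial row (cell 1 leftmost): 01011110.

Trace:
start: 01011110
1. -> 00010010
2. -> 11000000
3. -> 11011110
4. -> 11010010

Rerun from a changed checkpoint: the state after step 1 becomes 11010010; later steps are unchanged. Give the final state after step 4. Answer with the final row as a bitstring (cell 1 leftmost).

state after step 1 := 11010010
2. -> 11000000
3. -> 11011110
4. -> 11010010

11010010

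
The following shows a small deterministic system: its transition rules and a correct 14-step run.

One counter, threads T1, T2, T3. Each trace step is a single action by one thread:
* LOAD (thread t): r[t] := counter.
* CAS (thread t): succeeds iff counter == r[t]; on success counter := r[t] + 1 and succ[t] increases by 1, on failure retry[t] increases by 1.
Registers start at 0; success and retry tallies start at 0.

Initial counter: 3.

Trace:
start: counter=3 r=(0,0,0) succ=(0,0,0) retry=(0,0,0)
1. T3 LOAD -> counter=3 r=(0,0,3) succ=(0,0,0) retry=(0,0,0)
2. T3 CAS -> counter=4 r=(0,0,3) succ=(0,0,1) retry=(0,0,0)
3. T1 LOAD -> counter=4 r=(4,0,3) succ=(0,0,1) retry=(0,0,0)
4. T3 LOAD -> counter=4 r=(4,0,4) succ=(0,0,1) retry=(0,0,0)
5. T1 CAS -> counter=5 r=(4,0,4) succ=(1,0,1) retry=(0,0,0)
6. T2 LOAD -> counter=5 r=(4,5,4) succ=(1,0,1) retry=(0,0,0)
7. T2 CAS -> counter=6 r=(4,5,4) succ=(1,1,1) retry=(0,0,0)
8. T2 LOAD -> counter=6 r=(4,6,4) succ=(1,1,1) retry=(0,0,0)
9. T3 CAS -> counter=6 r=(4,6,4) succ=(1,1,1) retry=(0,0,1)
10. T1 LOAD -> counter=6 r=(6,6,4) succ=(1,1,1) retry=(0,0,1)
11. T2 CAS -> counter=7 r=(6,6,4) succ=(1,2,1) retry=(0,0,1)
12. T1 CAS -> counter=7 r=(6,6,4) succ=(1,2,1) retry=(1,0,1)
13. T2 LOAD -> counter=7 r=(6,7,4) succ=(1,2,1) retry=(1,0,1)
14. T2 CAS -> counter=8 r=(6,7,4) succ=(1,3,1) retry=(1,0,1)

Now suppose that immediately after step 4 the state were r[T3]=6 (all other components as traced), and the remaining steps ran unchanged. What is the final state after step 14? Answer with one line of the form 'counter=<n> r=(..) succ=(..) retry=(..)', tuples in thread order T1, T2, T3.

state after step 4 := counter=4 r=(4,0,6) succ=(0,0,1) retry=(0,0,0)
5. T1 CAS -> counter=5 r=(4,0,6) succ=(1,0,1) retry=(0,0,0)
6. T2 LOAD -> counter=5 r=(4,5,6) succ=(1,0,1) retry=(0,0,0)
7. T2 CAS -> counter=6 r=(4,5,6) succ=(1,1,1) retry=(0,0,0)
8. T2 LOAD -> counter=6 r=(4,6,6) succ=(1,1,1) retry=(0,0,0)
9. T3 CAS -> counter=7 r=(4,6,6) succ=(1,1,2) retry=(0,0,0)
10. T1 LOAD -> counter=7 r=(7,6,6) succ=(1,1,2) retry=(0,0,0)
11. T2 CAS -> counter=7 r=(7,6,6) succ=(1,1,2) retry=(0,1,0)
12. T1 CAS -> counter=8 r=(7,6,6) succ=(2,1,2) retry=(0,1,0)
13. T2 LOAD -> counter=8 r=(7,8,6) succ=(2,1,2) retry=(0,1,0)
14. T2 CAS -> counter=9 r=(7,8,6) succ=(2,2,2) retry=(0,1,0)

counter=9 r=(7,8,6) succ=(2,2,2) retry=(0,1,0)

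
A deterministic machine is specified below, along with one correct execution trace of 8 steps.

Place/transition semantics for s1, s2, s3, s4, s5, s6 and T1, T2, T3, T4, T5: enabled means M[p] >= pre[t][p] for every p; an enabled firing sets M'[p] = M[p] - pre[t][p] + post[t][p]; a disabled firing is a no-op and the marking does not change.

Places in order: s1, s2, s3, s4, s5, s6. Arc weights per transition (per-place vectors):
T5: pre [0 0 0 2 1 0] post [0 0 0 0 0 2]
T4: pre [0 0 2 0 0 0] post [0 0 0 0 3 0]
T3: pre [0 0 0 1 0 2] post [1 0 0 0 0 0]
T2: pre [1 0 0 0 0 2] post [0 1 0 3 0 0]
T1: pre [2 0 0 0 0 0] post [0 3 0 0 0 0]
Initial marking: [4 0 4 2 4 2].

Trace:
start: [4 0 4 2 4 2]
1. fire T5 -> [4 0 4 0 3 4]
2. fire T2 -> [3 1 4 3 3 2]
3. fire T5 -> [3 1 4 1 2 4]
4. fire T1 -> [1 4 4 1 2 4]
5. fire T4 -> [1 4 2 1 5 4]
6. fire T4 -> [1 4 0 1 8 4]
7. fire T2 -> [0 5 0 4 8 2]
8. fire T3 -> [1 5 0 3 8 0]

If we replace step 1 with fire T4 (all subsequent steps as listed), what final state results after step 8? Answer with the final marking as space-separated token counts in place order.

(re-executing from step 1 with the substitution; state before step 1: [4 0 4 2 4 2])
1. fire T4 -> [4 0 2 2 7 2]
2. fire T2 -> [3 1 2 5 7 0]
3. fire T5 -> [3 1 2 3 6 2]
4. fire T1 -> [1 4 2 3 6 2]
5. fire T4 -> [1 4 0 3 9 2]
6. fire T4 -> [1 4 0 3 9 2]
7. fire T2 -> [0 5 0 6 9 0]
8. fire T3 -> [0 5 0 6 9 0]

0 5 0 6 9 0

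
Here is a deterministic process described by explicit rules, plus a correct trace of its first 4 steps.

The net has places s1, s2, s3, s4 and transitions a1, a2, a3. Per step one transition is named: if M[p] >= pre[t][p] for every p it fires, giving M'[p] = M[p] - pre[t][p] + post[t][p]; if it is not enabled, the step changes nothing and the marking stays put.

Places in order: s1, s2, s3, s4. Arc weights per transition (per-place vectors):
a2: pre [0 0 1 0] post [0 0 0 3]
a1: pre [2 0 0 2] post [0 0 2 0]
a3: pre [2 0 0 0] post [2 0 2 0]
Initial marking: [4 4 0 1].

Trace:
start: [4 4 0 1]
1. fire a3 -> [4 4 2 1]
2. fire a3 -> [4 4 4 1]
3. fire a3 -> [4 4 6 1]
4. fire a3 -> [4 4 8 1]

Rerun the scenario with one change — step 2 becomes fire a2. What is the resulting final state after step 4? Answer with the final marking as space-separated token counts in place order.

4 4 5 4

(re-executing from step 2 with the substitution; state before step 2: [4 4 2 1])
2. fire a2 -> [4 4 1 4]
3. fire a3 -> [4 4 3 4]
4. fire a3 -> [4 4 5 4]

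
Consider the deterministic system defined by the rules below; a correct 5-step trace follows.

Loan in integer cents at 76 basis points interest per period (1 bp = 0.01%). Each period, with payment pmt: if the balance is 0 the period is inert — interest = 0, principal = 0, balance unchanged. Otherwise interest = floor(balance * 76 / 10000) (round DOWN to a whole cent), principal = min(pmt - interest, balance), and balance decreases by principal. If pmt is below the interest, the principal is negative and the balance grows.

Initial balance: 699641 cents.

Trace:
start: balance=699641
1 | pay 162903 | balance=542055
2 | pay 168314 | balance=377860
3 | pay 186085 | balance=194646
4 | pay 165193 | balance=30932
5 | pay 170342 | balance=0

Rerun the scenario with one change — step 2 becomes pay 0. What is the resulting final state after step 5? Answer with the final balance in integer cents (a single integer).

33005

(re-executing from step 2 with the substitution; state before step 2: balance=542055)
2 | pay 0 | balance=546174
3 | pay 186085 | balance=364239
4 | pay 165193 | balance=201814
5 | pay 170342 | balance=33005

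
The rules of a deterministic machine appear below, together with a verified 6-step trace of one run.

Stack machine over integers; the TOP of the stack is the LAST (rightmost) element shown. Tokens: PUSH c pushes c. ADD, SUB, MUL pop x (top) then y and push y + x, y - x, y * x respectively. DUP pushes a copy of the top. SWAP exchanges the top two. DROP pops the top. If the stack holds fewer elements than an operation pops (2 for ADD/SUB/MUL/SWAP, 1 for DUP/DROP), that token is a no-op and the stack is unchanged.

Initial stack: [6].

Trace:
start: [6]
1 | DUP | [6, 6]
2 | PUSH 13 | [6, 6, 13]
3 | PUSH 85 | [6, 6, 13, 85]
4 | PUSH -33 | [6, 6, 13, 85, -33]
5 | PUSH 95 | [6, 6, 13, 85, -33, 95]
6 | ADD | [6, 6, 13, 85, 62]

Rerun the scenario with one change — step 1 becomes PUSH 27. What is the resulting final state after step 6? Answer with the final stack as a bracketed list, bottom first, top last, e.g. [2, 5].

(re-executing from step 1 with the substitution; state before step 1: [6])
1 | PUSH 27 | [6, 27]
2 | PUSH 13 | [6, 27, 13]
3 | PUSH 85 | [6, 27, 13, 85]
4 | PUSH -33 | [6, 27, 13, 85, -33]
5 | PUSH 95 | [6, 27, 13, 85, -33, 95]
6 | ADD | [6, 27, 13, 85, 62]

[6, 27, 13, 85, 62]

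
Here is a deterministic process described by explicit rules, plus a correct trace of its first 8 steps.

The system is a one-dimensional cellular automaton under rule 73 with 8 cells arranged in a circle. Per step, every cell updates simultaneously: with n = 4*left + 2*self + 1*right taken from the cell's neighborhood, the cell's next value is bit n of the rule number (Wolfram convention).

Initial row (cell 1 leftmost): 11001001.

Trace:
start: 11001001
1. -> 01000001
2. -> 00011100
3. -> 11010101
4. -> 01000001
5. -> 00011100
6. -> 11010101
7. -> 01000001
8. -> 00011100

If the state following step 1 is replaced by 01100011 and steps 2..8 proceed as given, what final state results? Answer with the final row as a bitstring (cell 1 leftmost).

01101011

state after step 1 := 01100011
2. -> 01101011
3. -> 01100011
4. -> 01101011
5. -> 01100011
6. -> 01101011
7. -> 01100011
8. -> 01101011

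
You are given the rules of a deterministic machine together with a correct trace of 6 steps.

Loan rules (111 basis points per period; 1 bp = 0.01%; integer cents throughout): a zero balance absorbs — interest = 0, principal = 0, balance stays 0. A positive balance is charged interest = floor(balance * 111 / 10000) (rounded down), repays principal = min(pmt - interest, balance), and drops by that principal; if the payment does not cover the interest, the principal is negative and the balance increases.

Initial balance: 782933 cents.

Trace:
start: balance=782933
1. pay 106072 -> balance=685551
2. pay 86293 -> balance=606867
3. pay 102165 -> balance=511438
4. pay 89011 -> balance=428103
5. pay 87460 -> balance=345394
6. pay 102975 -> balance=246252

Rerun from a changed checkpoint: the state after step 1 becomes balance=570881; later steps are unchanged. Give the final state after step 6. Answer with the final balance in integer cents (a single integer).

state after step 1 := balance=570881
2. pay 86293 -> balance=490924
3. pay 102165 -> balance=394208
4. pay 89011 -> balance=309572
5. pay 87460 -> balance=225548
6. pay 102975 -> balance=125076

125076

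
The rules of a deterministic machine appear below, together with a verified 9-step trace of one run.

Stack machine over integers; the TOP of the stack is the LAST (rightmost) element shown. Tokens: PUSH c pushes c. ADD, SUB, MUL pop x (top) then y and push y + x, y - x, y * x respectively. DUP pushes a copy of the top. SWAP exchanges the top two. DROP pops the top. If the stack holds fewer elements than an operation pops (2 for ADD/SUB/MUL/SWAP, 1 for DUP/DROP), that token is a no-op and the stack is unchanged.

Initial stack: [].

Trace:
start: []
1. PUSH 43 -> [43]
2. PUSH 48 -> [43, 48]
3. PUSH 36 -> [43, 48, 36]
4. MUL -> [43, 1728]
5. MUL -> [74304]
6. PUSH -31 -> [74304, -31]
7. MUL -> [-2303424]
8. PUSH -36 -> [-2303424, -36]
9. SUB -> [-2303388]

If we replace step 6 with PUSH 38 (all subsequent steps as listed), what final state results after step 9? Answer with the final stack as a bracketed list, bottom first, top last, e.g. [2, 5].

[2823588]

(re-executing from step 6 with the substitution; state before step 6: [74304])
6. PUSH 38 -> [74304, 38]
7. MUL -> [2823552]
8. PUSH -36 -> [2823552, -36]
9. SUB -> [2823588]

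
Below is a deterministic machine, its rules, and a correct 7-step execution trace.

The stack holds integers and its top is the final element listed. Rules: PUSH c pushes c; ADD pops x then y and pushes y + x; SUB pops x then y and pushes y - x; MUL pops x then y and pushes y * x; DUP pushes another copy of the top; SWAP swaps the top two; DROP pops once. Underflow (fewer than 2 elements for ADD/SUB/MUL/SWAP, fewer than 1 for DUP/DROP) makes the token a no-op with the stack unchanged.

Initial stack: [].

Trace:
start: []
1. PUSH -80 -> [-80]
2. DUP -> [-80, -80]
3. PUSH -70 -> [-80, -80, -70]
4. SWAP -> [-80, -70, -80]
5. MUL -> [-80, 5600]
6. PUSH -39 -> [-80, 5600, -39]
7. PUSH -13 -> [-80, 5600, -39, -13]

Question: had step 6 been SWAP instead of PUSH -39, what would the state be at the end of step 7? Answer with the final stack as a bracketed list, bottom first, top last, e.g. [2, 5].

[5600, -80, -13]

(re-executing from step 6 with the substitution; state before step 6: [-80, 5600])
6. SWAP -> [5600, -80]
7. PUSH -13 -> [5600, -80, -13]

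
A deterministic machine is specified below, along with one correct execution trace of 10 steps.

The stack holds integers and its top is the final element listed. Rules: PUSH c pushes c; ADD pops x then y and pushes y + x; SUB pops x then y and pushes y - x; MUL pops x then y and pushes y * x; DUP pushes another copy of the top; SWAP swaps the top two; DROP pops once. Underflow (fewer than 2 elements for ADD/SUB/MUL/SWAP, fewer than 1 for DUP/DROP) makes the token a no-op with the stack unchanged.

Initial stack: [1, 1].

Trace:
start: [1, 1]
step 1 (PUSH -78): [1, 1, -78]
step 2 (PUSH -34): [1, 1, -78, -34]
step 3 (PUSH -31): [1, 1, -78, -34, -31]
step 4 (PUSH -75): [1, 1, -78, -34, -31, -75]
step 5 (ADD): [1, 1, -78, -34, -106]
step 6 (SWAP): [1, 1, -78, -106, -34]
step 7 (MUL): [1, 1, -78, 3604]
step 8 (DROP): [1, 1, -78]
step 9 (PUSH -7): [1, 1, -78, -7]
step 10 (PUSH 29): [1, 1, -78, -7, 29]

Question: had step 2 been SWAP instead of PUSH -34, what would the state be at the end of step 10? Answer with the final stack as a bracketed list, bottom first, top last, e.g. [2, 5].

[1, -78, -7, 29]

(re-executing from step 2 with the substitution; state before step 2: [1, 1, -78])
step 2 (SWAP): [1, -78, 1]
step 3 (PUSH -31): [1, -78, 1, -31]
step 4 (PUSH -75): [1, -78, 1, -31, -75]
step 5 (ADD): [1, -78, 1, -106]
step 6 (SWAP): [1, -78, -106, 1]
step 7 (MUL): [1, -78, -106]
step 8 (DROP): [1, -78]
step 9 (PUSH -7): [1, -78, -7]
step 10 (PUSH 29): [1, -78, -7, 29]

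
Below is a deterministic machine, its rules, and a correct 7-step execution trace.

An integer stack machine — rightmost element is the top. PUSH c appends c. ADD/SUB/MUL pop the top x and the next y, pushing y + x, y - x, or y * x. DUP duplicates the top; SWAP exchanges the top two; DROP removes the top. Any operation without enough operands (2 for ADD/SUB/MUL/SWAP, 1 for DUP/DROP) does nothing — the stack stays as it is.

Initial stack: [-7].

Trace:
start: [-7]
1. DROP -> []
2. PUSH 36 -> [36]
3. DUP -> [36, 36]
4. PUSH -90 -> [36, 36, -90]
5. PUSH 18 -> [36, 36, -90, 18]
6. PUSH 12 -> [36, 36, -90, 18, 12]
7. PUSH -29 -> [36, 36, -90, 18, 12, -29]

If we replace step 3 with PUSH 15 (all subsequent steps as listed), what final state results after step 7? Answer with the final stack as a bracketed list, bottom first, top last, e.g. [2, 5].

[36, 15, -90, 18, 12, -29]

(re-executing from step 3 with the substitution; state before step 3: [36])
3. PUSH 15 -> [36, 15]
4. PUSH -90 -> [36, 15, -90]
5. PUSH 18 -> [36, 15, -90, 18]
6. PUSH 12 -> [36, 15, -90, 18, 12]
7. PUSH -29 -> [36, 15, -90, 18, 12, -29]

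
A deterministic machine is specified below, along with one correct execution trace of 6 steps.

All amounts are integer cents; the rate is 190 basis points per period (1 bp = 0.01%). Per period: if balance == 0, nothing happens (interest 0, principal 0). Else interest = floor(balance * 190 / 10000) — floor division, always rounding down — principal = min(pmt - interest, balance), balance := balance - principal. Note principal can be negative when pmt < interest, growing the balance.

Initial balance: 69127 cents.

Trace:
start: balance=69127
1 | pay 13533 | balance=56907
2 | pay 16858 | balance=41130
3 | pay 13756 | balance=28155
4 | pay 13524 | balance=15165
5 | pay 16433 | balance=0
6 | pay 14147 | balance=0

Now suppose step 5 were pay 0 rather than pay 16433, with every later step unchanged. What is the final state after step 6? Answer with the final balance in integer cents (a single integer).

(re-executing from step 5 with the substitution; state before step 5: balance=15165)
5 | pay 0 | balance=15453
6 | pay 14147 | balance=1599

1599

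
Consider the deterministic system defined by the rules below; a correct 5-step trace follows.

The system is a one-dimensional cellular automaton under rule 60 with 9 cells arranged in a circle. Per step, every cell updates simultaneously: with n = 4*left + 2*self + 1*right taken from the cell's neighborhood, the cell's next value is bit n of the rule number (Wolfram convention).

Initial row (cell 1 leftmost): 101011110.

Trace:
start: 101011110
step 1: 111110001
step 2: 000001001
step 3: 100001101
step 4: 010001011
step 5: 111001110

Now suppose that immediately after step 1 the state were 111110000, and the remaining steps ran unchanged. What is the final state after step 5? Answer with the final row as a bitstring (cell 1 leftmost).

state after step 1 := 111110000
step 2: 100001000
step 3: 110001100
step 4: 101001010
step 5: 111101111

111101111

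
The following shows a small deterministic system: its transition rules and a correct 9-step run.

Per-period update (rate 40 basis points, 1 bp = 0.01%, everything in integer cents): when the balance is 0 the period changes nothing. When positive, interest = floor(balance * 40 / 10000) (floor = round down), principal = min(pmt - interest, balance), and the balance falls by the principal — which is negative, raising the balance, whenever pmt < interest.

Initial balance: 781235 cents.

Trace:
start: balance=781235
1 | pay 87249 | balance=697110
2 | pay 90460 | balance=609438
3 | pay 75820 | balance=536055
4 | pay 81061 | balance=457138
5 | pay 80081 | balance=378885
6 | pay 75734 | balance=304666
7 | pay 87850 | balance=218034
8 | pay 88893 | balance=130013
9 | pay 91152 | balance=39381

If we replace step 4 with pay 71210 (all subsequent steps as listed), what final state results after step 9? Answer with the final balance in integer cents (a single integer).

49431

(re-executing from step 4 with the substitution; state before step 4: balance=536055)
4 | pay 71210 | balance=466989
5 | pay 80081 | balance=388775
6 | pay 75734 | balance=314596
7 | pay 87850 | balance=228004
8 | pay 88893 | balance=140023
9 | pay 91152 | balance=49431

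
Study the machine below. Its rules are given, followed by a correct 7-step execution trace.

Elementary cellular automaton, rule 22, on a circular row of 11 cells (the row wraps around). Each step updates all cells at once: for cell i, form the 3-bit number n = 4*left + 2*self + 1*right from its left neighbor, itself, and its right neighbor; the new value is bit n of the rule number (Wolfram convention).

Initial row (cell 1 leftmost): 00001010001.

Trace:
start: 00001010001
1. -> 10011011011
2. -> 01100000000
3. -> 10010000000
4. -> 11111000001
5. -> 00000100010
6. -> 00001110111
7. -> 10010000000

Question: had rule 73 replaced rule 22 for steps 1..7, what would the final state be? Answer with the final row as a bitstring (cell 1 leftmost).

(re-executing steps 1..7 under rule 73; state before step 1: 00001010001)
1. -> 01100000100
2. -> 01101110001
3. -> 01101010100
4. -> 01100000001
5. -> 01101111100
6. -> 01101000101
7. -> 01100010000

01100010000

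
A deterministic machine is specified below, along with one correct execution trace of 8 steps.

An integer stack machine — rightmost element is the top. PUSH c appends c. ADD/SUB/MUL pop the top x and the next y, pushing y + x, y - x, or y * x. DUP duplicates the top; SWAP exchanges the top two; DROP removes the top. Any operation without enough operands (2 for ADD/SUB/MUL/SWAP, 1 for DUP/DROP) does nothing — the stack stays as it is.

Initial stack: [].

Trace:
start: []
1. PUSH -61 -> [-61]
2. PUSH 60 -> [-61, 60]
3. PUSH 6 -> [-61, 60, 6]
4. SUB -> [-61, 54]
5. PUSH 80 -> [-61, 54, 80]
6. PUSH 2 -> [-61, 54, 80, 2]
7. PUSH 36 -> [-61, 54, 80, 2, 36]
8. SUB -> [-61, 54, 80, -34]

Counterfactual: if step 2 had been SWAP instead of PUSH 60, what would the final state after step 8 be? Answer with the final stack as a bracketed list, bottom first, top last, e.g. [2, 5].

[-67, 80, -34]

(re-executing from step 2 with the substitution; state before step 2: [-61])
2. SWAP -> [-61]
3. PUSH 6 -> [-61, 6]
4. SUB -> [-67]
5. PUSH 80 -> [-67, 80]
6. PUSH 2 -> [-67, 80, 2]
7. PUSH 36 -> [-67, 80, 2, 36]
8. SUB -> [-67, 80, -34]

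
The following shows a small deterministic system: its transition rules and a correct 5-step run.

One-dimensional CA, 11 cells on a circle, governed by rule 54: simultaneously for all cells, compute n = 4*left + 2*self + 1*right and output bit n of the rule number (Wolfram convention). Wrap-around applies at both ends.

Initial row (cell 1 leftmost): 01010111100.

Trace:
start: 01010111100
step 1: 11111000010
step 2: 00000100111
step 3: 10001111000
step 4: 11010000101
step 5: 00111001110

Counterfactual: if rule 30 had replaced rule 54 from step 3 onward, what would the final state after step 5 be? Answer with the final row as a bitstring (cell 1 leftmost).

00010100110

(re-executing steps 3..5 under rule 30; state before step 3: 00000100111)
step 3: 10001111100
step 4: 11011000011
step 5: 00010100110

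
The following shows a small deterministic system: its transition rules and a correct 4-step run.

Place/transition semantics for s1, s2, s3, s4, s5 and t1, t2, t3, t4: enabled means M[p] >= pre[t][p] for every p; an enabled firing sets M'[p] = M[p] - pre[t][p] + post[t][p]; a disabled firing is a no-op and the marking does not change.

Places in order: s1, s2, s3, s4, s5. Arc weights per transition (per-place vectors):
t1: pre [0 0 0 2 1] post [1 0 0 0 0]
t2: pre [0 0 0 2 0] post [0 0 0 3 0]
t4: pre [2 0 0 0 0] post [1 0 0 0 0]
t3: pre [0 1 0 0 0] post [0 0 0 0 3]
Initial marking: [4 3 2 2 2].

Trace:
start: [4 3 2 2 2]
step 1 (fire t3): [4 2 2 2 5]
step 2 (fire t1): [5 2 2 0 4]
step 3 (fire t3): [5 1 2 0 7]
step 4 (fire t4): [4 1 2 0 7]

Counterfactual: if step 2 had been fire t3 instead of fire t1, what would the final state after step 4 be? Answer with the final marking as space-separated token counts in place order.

3 0 2 2 11

(re-executing from step 2 with the substitution; state before step 2: [4 2 2 2 5])
step 2 (fire t3): [4 1 2 2 8]
step 3 (fire t3): [4 0 2 2 11]
step 4 (fire t4): [3 0 2 2 11]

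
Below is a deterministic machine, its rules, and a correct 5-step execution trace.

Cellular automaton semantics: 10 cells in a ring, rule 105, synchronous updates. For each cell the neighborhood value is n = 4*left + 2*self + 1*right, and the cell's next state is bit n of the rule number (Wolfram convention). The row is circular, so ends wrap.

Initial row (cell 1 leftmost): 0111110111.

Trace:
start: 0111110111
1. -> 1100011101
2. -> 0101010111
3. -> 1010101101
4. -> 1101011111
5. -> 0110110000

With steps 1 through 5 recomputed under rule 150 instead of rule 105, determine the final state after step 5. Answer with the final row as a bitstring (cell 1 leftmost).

1001001111

(re-executing steps 1..5 under rule 150; state before step 1: 0111110111)
1. -> 0011100010
2. -> 0101010111
3. -> 0101010010
4. -> 1101011111
5. -> 1001001111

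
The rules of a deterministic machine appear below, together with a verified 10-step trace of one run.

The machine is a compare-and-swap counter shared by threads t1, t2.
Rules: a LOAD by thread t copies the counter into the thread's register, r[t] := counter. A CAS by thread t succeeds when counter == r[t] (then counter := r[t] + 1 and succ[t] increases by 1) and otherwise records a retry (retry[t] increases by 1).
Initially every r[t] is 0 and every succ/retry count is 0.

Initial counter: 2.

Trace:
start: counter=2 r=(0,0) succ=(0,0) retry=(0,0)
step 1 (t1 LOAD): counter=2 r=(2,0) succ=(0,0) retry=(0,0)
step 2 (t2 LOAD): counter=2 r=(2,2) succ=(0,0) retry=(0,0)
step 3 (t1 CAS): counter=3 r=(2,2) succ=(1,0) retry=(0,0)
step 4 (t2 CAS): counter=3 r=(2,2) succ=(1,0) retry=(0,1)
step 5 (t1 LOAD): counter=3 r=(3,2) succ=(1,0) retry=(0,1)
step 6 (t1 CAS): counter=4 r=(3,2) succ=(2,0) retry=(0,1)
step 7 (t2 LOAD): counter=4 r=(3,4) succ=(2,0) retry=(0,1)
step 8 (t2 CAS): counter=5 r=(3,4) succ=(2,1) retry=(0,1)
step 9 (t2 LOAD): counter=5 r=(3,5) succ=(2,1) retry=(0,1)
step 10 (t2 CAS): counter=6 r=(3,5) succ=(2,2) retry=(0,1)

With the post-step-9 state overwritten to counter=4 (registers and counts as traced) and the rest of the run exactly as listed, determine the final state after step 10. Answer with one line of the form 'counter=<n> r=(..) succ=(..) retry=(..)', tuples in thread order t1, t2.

counter=4 r=(3,5) succ=(2,1) retry=(0,2)

state after step 9 := counter=4 r=(3,5) succ=(2,1) retry=(0,1)
step 10 (t2 CAS): counter=4 r=(3,5) succ=(2,1) retry=(0,2)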